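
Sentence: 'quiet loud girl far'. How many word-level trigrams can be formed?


Word trigrams from [4] words:
  Trigram 1: (quiet loud girl)
  Trigram 2: (loud girl far)
Total word trigrams: 4 - 2 = 2

2


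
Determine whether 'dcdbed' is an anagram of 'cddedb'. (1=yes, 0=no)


Sort characters of 'dcdbed': 'bcddde'
Sort characters of 'cddedb': 'bcddde'
Sorted forms match -> they ARE anagrams
Result: 1

1


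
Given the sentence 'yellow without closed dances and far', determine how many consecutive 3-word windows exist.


Word trigrams from [6] words:
  Trigram 1: (yellow without closed)
  Trigram 2: (without closed dances)
  Trigram 3: (closed dances and)
  Trigram 4: (dances and far)
Total word trigrams: 6 - 2 = 4

4


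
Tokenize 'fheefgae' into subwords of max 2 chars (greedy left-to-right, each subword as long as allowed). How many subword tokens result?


'fheefgae' has 8 characters.
Chunking with max size 2:
  Chunk 1: 'fh' (positions 0-1)
  Chunk 2: 'ee' (positions 2-3)
  Chunk 3: 'fg' (positions 4-5)
  Chunk 4: 'ae' (positions 6-7)
Total chunks: ceil(8 / 2) = 4

4


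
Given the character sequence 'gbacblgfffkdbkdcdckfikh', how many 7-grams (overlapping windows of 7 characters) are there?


String 'gbacblgfffkdbkdcdckfikh' has length L = 23.
Number of overlapping n-grams = L - n + 1
Substituting: 23 - 7 + 1 = 17

17


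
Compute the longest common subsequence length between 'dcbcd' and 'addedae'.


DP table for LCS of 'dcbcd' and 'addedae':
       a  d  d  e  d  a  e
    0  0  0  0  0  0  0  0
  d 0  0  1  1  1  1  1  1
  c 0  0  1  1  1  1  1  1
  b 0  0  1  1  1  1  1  1
  c 0  0  1  1  1  1  1  1
  d 0  0  1  2  2  2  2  2
LCS: 'dd'
LCS length = 2

2


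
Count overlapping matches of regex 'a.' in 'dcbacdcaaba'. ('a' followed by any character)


Pattern: a. means 'a' followed by any character.
Scanning 'dcbacdcaaba' position-by-position:
  Pos 0: window 'dc' -> no
  Pos 1: window 'cb' -> no
  Pos 2: window 'ba' -> no
  Pos 3: window 'ac' -> MATCH
  Pos 4: window 'cd' -> no
  Pos 5: window 'dc' -> no
  Pos 6: window 'ca' -> no
  Pos 7: window 'aa' -> MATCH
  Pos 8: window 'ab' -> MATCH
  Pos 9: window 'ba' -> no
  Pos 10: window 'a' -> no
Total matches: 3

3


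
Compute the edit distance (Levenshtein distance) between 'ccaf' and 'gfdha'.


Building DP table for s1='ccaf' (len 4) and s2='gfdha' (len 5):
       g  f  d  h  a
    0  1  2  3  4  5
  c 1  1  2  3  4  5
  c 2  2  2  3  4  5
  a 3  3  3  3  4  4
  f 4  4  3  4  4  5
Edit distance = dp[4][5] = 5

5


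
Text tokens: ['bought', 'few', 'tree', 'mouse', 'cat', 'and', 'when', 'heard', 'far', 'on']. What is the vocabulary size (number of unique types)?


Listing all tokens and tracking unique types:
  Token 1: 'bought' -> NEW (unique so far: 1)
  Token 2: 'few' -> NEW (unique so far: 2)
  Token 3: 'tree' -> NEW (unique so far: 3)
  Token 4: 'mouse' -> NEW (unique so far: 4)
  Token 5: 'cat' -> NEW (unique so far: 5)
  Token 6: 'and' -> NEW (unique so far: 6)
  Token 7: 'when' -> NEW (unique so far: 7)
  Token 8: 'heard' -> NEW (unique so far: 8)
  Token 9: 'far' -> NEW (unique so far: 9)
  Token 10: 'on' -> NEW (unique so far: 10)
Unique types: ('and', 'bought', 'cat', 'far', 'few', 'heard', 'mouse', 'on', 'tree', 'when')
Vocabulary size: 10

10


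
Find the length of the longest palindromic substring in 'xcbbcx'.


Scanning 'xcbbcx' for palindromic substrings.
Substring at positions 0-5: 'xcbbcx'.
Check: reverse('xcbbcx') = 'xcbbcx' -> palindrome confirmed.
No longer palindromic substring exists; longest length = 6

6


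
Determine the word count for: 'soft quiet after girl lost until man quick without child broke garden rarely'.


Counting words by splitting on spaces:
  Word 1: 'soft'
  Word 2: 'quiet'
  Word 3: 'after'
  Word 4: 'girl'
  Word 5: 'lost'
  Word 6: 'until'
  Word 7: 'man'
  Word 8: 'quick'
  Word 9: 'without'
  Word 10: 'child'
  Word 11: 'broke'
  Word 12: 'garden'
  Word 13: 'rarely'
Total words: 13

13


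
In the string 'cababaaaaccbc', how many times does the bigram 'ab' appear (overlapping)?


Scanning 'cababaaaaccbc' for bigram 'ab':
  Position 0: 'ca' -> no
  Position 1: 'ab' -> MATCH
  Position 2: 'ba' -> no
  Position 3: 'ab' -> MATCH
  Position 4: 'ba' -> no
  Position 5: 'aa' -> no
  Position 6: 'aa' -> no
  Position 7: 'aa' -> no
  Position 8: 'ac' -> no
  Position 9: 'cc' -> no
  Position 10: 'cb' -> no
  Position 11: 'bc' -> no
Total matches: 2

2


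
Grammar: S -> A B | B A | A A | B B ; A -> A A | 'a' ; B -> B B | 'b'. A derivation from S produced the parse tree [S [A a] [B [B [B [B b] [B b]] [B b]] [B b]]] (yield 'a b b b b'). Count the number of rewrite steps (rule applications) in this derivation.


Every bracketed nonterminal node [X ...] in the tree is produced by exactly one rule application.
Reading the tree off as a leftmost derivation:
  Step 1: S  =>  A B   (applied S -> A B)
  Step 2: A B  =>  a B   (applied A -> a)
  Step 3: a B  =>  a B B   (applied B -> B B)
  Step 4: a B B  =>  a B B B   (applied B -> B B)
  Step 5: a B B B  =>  a B B B B   (applied B -> B B)
  Step 6: a B B B B  =>  a b B B B   (applied B -> b)
  Step 7: a b B B B  =>  a b b B B   (applied B -> b)
  Step 8: a b b B B  =>  a b b b B   (applied B -> b)
  Step 9: a b b b B  =>  a b b b b   (applied B -> b)
Final yield: a b b b b
Total rewrite steps: 9

9


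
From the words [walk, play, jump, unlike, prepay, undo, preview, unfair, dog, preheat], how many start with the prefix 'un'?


Checking each word for prefix 'un':
  'walk' -> no (count: 0)
  'play' -> no (count: 0)
  'jump' -> no (count: 0)
  'unlike' -> YES, starts with 'un' (count: 1)
  'prepay' -> no (count: 1)
  'undo' -> YES, starts with 'un' (count: 2)
  'preview' -> no (count: 2)
  'unfair' -> YES, starts with 'un' (count: 3)
  'dog' -> no (count: 3)
  'preheat' -> no (count: 3)
Total with prefix 'un': 3

3


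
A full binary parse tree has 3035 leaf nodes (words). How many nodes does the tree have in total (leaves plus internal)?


Leaf nodes (terminals): 3035
Internal nodes = n - 1 = 3035 - 1 = 3034
Total = leaves + internal = 3035 + 3034 = 6069

6069


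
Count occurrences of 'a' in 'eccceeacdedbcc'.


Scanning 'eccceeacdedbcc' for 'a':
  Position 6: 'a' -> MATCH (count: 1)
Total occurrences of 'a': 1

1


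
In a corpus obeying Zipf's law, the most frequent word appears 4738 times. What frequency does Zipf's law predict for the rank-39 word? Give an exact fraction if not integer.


Zipf's law: freq(rank) = f1 / rank
f1 = 4738, rank = 39
freq = 4738 / 39
GCD(4738, 39) = 1
Simplified: 4738/39

4738/39


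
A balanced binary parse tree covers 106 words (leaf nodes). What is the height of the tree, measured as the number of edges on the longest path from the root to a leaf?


In a balanced binary tree with n leaves the deepest leaf is ceil(log2(n)) edges below the root.
log2(106) = 6.7279
ceil(6.7279) = 7
height (edges) = 7

7


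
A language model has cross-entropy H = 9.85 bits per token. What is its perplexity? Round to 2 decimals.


Perplexity formula: PP = 2^H
H = 9.85
PP = 2^9.85
Decompose: 2^9.85 = 2^9 * 2^0.85
2^9 = 512, 2^0.85 ~ 1.8025009
PP ~ 512 * 1.8025009 = 922.8804608
Rounded to 2 decimals: 922.88

922.88


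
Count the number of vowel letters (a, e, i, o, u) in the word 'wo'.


Scanning each character of 'wo':
  Position 1: 'w' -> consonant (running count: 0)
  Position 2: 'o' -> vowel (running count: 1)
Total vowels: 1

1


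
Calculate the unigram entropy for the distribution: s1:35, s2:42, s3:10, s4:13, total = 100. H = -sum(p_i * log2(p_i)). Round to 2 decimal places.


Computing entropy H = -sum(p_i * log2(p_i)):
  s1: p = 35/100 = 0.3500, -p*log2(p) = 0.5301
  s2: p = 42/100 = 0.4200, -p*log2(p) = 0.5256
  s3: p = 10/100 = 0.1000, -p*log2(p) = 0.3322
  s4: p = 13/100 = 0.1300, -p*log2(p) = 0.3826
H = sum of terms = 1.7705
Rounded to 2 decimals: 1.77

1.77


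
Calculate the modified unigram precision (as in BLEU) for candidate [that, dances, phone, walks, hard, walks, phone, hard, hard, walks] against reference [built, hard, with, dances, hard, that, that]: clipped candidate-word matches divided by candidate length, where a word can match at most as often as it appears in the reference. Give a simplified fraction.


Reference word counts: {'built': 1, 'dances': 1, 'hard': 2, 'that': 2, 'with': 1}
Checking each candidate word (with clipping):
  'that' -> in reference (ref count 2, used 1/2) -> match (matches: 1)
  'dances' -> in reference (ref count 1, used 1/1) -> match (matches: 2)
  'phone' -> not in reference -> no match (matches: 2)
  'walks' -> not in reference -> no match (matches: 2)
  'hard' -> in reference (ref count 2, used 1/2) -> match (matches: 3)
  'walks' -> not in reference -> no match (matches: 3)
  'phone' -> not in reference -> no match (matches: 3)
  'hard' -> in reference (ref count 2, used 2/2) -> match (matches: 4)
  'hard' -> ref count 2 already used up (2/2) -> clipped, no match (matches: 4)
  'walks' -> not in reference -> no match (matches: 4)
Clipped matches: 4, Candidate length: 10
Precision = 4/10 = 2/5

2/5


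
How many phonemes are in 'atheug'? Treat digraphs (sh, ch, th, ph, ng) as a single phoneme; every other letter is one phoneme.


Parsing 'atheug' greedily, digraphs first:
  'a' -> vowel phoneme (phonemes so far: 1)
  'th' -> digraph (1 consonant phoneme) (phonemes so far: 2)
  'e' -> vowel phoneme (phonemes so far: 3)
  'u' -> vowel phoneme (phonemes so far: 4)
  'g' -> consonant phoneme (phonemes so far: 5)
Total phonemes: 5

5


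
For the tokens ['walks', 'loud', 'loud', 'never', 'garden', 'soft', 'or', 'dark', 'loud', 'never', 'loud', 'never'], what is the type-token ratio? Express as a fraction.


Tokens: 12
Unique types: ('dark', 'garden', 'loud', 'never', 'or', 'soft', 'walks') = 7
TTR = 7/12
Already in lowest terms.

7/12


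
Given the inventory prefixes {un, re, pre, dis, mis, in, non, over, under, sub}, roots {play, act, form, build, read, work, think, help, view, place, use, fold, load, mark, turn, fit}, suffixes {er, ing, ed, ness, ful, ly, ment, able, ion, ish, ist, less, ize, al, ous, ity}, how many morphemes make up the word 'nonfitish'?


Segmenting 'nonfitish' against the inventory:
  'non' -> prefix (morpheme 1)
  'fit' -> root (morpheme 2)
  'ish' -> suffix (morpheme 3)
Total morphemes: 3

3


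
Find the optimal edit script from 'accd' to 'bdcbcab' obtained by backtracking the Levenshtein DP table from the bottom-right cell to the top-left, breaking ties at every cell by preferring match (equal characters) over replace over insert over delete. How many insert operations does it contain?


Edit distance = 5. Backtracking from cell (4, 7) with preference match > replace > insert > delete,
then listing the resulting alignment 'accd' -> 'bdcbcab' left to right:
  Step 1: insert 'b' [insertion #1]
  Step 2: replace a->d
  Step 3: keep 'c'
  Step 4: insert 'b' [insertion #2]
  Step 5: keep 'c'
  Step 6: insert 'a' [insertion #3]
  Step 7: replace d->b
Total insertions: 3

3


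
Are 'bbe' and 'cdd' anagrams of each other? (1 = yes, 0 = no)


Sort characters of 'bbe': 'bbe'
Sort characters of 'cdd': 'cdd'
Sorted forms differ -> they are NOT anagrams
Result: 0

0


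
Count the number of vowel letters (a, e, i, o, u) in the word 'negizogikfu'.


Scanning each character of 'negizogikfu':
  Position 1: 'n' -> consonant (running count: 0)
  Position 2: 'e' -> vowel (running count: 1)
  Position 3: 'g' -> consonant (running count: 1)
  Position 4: 'i' -> vowel (running count: 2)
  Position 5: 'z' -> consonant (running count: 2)
  Position 6: 'o' -> vowel (running count: 3)
  Position 7: 'g' -> consonant (running count: 3)
  Position 8: 'i' -> vowel (running count: 4)
  Position 9: 'k' -> consonant (running count: 4)
  Position 10: 'f' -> consonant (running count: 4)
  Position 11: 'u' -> vowel (running count: 5)
Total vowels: 5

5


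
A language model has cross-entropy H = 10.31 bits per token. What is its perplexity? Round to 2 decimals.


Perplexity formula: PP = 2^H
H = 10.31
PP = 2^10.31
Decompose: 2^10.31 = 2^10 * 2^0.31
2^10 = 1024, 2^0.31 ~ 1.2397077
PP ~ 1024 * 1.2397077 = 1269.4606848
Rounded to 2 decimals: 1269.46

1269.46


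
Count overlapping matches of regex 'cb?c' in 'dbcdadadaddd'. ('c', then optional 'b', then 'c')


Pattern: cb?c means 'c', then optional 'b', then 'c'.
Scanning 'dbcdadadaddd' position-by-position:
  Pos 0: window 'dbc' -> no
  Pos 1: window 'bcd' -> no
  Pos 2: window 'cda' -> no
  Pos 3: window 'dad' -> no
  Pos 4: window 'ada' -> no
  Pos 5: window 'dad' -> no
  Pos 6: window 'ada' -> no
  Pos 7: window 'dad' -> no
  Pos 8: window 'add' -> no
  Pos 9: window 'ddd' -> no
  Pos 10: window 'dd' -> no
  Pos 11: window 'd' -> no
Total matches: 0

0


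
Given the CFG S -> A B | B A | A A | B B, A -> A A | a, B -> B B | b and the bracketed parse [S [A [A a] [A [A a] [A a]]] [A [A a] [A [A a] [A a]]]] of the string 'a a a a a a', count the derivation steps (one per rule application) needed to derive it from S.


Every bracketed nonterminal node [X ...] in the tree is produced by exactly one rule application.
Reading the tree off as a leftmost derivation:
  Step 1: S  =>  A A   (applied S -> A A)
  Step 2: A A  =>  A A A   (applied A -> A A)
  Step 3: A A A  =>  a A A   (applied A -> a)
  Step 4: a A A  =>  a A A A   (applied A -> A A)
  Step 5: a A A A  =>  a a A A   (applied A -> a)
  Step 6: a a A A  =>  a a a A   (applied A -> a)
  Step 7: a a a A  =>  a a a A A   (applied A -> A A)
  Step 8: a a a A A  =>  a a a a A   (applied A -> a)
  Step 9: a a a a A  =>  a a a a A A   (applied A -> A A)
  Step 10: a a a a A A  =>  a a a a a A   (applied A -> a)
  Step 11: a a a a a A  =>  a a a a a a   (applied A -> a)
Final yield: a a a a a a
Total rewrite steps: 11

11


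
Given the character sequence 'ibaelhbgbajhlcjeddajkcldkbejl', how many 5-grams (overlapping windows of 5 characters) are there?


String 'ibaelhbgbajhlcjeddajkcldkbejl' has length L = 29.
Number of overlapping n-grams = L - n + 1
Substituting: 29 - 5 + 1 = 25

25


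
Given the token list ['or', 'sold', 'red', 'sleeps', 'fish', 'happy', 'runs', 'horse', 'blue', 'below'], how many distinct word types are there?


Listing all tokens and tracking unique types:
  Token 1: 'or' -> NEW (unique so far: 1)
  Token 2: 'sold' -> NEW (unique so far: 2)
  Token 3: 'red' -> NEW (unique so far: 3)
  Token 4: 'sleeps' -> NEW (unique so far: 4)
  Token 5: 'fish' -> NEW (unique so far: 5)
  Token 6: 'happy' -> NEW (unique so far: 6)
  Token 7: 'runs' -> NEW (unique so far: 7)
  Token 8: 'horse' -> NEW (unique so far: 8)
  Token 9: 'blue' -> NEW (unique so far: 9)
  Token 10: 'below' -> NEW (unique so far: 10)
Unique types: ('below', 'blue', 'fish', 'happy', 'horse', 'or', 'red', 'runs', 'sleeps', 'sold')
Vocabulary size: 10

10


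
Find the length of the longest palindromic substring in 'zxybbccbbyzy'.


Scanning 'zxybbccbbyzy' for palindromic substrings.
Substring at positions 2-9: 'ybbccbby'.
Check: reverse('ybbccbby') = 'ybbccbby' -> palindrome confirmed.
Neighbouring characters ('x' / 'z') break symmetry, so it cannot extend further.
No longer palindromic substring exists; longest length = 8

8


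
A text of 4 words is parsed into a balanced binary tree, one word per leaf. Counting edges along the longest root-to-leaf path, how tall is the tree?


In a balanced binary tree with n leaves the deepest leaf is ceil(log2(n)) edges below the root.
log2(4) = 2.0000
ceil(2.0000) = 2
height (edges) = 2

2


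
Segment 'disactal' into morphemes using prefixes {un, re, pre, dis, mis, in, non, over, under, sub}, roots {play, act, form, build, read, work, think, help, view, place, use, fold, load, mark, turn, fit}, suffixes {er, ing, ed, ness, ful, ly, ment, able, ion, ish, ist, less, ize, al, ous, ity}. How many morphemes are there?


Segmenting 'disactal' against the inventory:
  'dis' -> prefix (morpheme 1)
  'act' -> root (morpheme 2)
  'al' -> suffix (morpheme 3)
Total morphemes: 3

3


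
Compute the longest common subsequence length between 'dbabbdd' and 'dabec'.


DP table for LCS of 'dbabbdd' and 'dabec':
       d  a  b  e  c
    0  0  0  0  0  0
  d 0  1  1  1  1  1
  b 0  1  1  2  2  2
  a 0  1  2  2  2  2
  b 0  1  2  3  3  3
  b 0  1  2  3  3  3
  d 0  1  2  3  3  3
  d 0  1  2  3  3  3
LCS: 'dab'
LCS length = 3

3


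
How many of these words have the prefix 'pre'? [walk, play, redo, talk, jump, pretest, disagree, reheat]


Checking each word for prefix 'pre':
  'walk' -> no (count: 0)
  'play' -> no (count: 0)
  'redo' -> no (count: 0)
  'talk' -> no (count: 0)
  'jump' -> no (count: 0)
  'pretest' -> YES, starts with 'pre' (count: 1)
  'disagree' -> no (count: 1)
  'reheat' -> no (count: 1)
Total with prefix 'pre': 1

1


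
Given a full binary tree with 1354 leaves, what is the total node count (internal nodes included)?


Leaf nodes (terminals): 1354
Internal nodes = n - 1 = 1354 - 1 = 1353
Total = leaves + internal = 1354 + 1353 = 2707

2707


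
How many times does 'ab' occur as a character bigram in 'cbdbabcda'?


Scanning 'cbdbabcda' for bigram 'ab':
  Position 0: 'cb' -> no
  Position 1: 'bd' -> no
  Position 2: 'db' -> no
  Position 3: 'ba' -> no
  Position 4: 'ab' -> MATCH
  Position 5: 'bc' -> no
  Position 6: 'cd' -> no
  Position 7: 'da' -> no
Total matches: 1

1


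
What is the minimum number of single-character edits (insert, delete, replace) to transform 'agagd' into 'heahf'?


Building DP table for s1='agagd' (len 5) and s2='heahf' (len 5):
       h  e  a  h  f
    0  1  2  3  4  5
  a 1  1  2  2  3  4
  g 2  2  2  3  3  4
  a 3  3  3  2  3  4
  g 4  4  4  3  3  4
  d 5  5  5  4  4  4
Edit distance = dp[5][5] = 4

4


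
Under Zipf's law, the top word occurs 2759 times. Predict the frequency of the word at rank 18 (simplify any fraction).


Zipf's law: freq(rank) = f1 / rank
f1 = 2759, rank = 18
freq = 2759 / 18
GCD(2759, 18) = 1
Simplified: 2759/18

2759/18


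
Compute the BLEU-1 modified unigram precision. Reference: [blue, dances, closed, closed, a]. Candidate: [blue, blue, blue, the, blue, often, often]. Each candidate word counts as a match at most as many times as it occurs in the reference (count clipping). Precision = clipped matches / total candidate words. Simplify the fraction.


Reference word counts: {'a': 1, 'blue': 1, 'closed': 2, 'dances': 1}
Checking each candidate word (with clipping):
  'blue' -> in reference (ref count 1, used 1/1) -> match (matches: 1)
  'blue' -> ref count 1 already used up (1/1) -> clipped, no match (matches: 1)
  'blue' -> ref count 1 already used up (1/1) -> clipped, no match (matches: 1)
  'the' -> not in reference -> no match (matches: 1)
  'blue' -> ref count 1 already used up (1/1) -> clipped, no match (matches: 1)
  'often' -> not in reference -> no match (matches: 1)
  'often' -> not in reference -> no match (matches: 1)
Clipped matches: 1, Candidate length: 7
Precision = 1/7

1/7


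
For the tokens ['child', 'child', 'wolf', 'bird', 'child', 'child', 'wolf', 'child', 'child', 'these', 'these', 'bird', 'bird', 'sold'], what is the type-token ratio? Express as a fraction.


Tokens: 14
Unique types: ('bird', 'child', 'sold', 'these', 'wolf') = 5
TTR = 5/14
Already in lowest terms.

5/14


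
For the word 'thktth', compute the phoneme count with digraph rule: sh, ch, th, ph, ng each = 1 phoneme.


Parsing 'thktth' greedily, digraphs first:
  'th' -> digraph (1 consonant phoneme) (phonemes so far: 1)
  'k' -> consonant phoneme (phonemes so far: 2)
  't' -> consonant phoneme (phonemes so far: 3)
  'th' -> digraph (1 consonant phoneme) (phonemes so far: 4)
Total phonemes: 4

4


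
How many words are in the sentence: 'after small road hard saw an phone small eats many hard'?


Counting words by splitting on spaces:
  Word 1: 'after'
  Word 2: 'small'
  Word 3: 'road'
  Word 4: 'hard'
  Word 5: 'saw'
  Word 6: 'an'
  Word 7: 'phone'
  Word 8: 'small'
  Word 9: 'eats'
  Word 10: 'many'
  Word 11: 'hard'
Total words: 11

11


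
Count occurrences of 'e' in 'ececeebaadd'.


Scanning 'ececeebaadd' for 'e':
  Position 0: 'e' -> MATCH (count: 1)
  Position 2: 'e' -> MATCH (count: 2)
  Position 4: 'e' -> MATCH (count: 3)
  Position 5: 'e' -> MATCH (count: 4)
Total occurrences of 'e': 4

4


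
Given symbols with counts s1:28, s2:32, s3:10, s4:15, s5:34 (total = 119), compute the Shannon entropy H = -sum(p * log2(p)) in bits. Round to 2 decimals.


Computing entropy H = -sum(p_i * log2(p_i)):
  s1: p = 28/119 = 0.2353, -p*log2(p) = 0.4912
  s2: p = 32/119 = 0.2689, -p*log2(p) = 0.5095
  s3: p = 10/119 = 0.0840, -p*log2(p) = 0.3002
  s4: p = 15/119 = 0.1261, -p*log2(p) = 0.3766
  s5: p = 34/119 = 0.2857, -p*log2(p) = 0.5164
H = sum of terms = 2.1939
Rounded to 2 decimals: 2.19

2.19


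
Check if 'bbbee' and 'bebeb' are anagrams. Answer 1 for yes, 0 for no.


Sort characters of 'bbbee': 'bbbee'
Sort characters of 'bebeb': 'bbbee'
Sorted forms match -> they ARE anagrams
Result: 1

1


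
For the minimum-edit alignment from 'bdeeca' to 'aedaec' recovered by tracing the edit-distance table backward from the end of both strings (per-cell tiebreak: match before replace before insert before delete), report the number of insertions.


Edit distance = 4. Backtracking from cell (6, 6) with preference match > replace > insert > delete,
then listing the resulting alignment 'bdeeca' -> 'aedaec' left to right:
  Step 1: insert 'a' [insertion #1]
  Step 2: replace b->e
  Step 3: keep 'd'
  Step 4: replace e->a
  Step 5: keep 'e'
  Step 6: keep 'c'
  Step 7: delete 'a'
Total insertions: 1

1


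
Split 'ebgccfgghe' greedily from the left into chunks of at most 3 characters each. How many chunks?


'ebgccfgghe' has 10 characters.
Chunking with max size 3:
  Chunk 1: 'ebg' (positions 0-2)
  Chunk 2: 'ccf' (positions 3-5)
  Chunk 3: 'ggh' (positions 6-8)
  Chunk 4: 'e' (positions 9-9)
Total chunks: ceil(10 / 3) = 4

4


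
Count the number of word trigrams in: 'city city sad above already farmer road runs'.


Word trigrams from [8] words:
  Trigram 1: (city city sad)
  Trigram 2: (city sad above)
  Trigram 3: (sad above already)
  Trigram 4: (above already farmer)
  Trigram 5: (already farmer road)
  Trigram 6: (farmer road runs)
Total word trigrams: 8 - 2 = 6

6


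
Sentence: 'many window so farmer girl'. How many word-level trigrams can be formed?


Word trigrams from [5] words:
  Trigram 1: (many window so)
  Trigram 2: (window so farmer)
  Trigram 3: (so farmer girl)
Total word trigrams: 5 - 2 = 3

3


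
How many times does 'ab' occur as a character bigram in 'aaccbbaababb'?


Scanning 'aaccbbaababb' for bigram 'ab':
  Position 0: 'aa' -> no
  Position 1: 'ac' -> no
  Position 2: 'cc' -> no
  Position 3: 'cb' -> no
  Position 4: 'bb' -> no
  Position 5: 'ba' -> no
  Position 6: 'aa' -> no
  Position 7: 'ab' -> MATCH
  Position 8: 'ba' -> no
  Position 9: 'ab' -> MATCH
  Position 10: 'bb' -> no
Total matches: 2

2


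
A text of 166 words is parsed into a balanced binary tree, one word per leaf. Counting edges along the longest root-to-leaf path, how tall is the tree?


In a balanced binary tree with n leaves the deepest leaf is ceil(log2(n)) edges below the root.
log2(166) = 7.3750
ceil(7.3750) = 8
height (edges) = 8

8


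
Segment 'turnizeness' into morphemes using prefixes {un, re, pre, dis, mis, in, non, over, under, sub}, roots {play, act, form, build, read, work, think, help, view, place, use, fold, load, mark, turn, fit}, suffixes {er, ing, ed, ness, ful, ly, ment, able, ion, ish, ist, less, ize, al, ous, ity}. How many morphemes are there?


Segmenting 'turnizeness' against the inventory:
  'turn' -> root (morpheme 1)
  'ize' -> suffix (morpheme 2)
  'ness' -> suffix (morpheme 3)
Total morphemes: 3

3


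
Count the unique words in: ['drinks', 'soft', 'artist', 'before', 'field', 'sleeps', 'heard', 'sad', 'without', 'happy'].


Listing all tokens and tracking unique types:
  Token 1: 'drinks' -> NEW (unique so far: 1)
  Token 2: 'soft' -> NEW (unique so far: 2)
  Token 3: 'artist' -> NEW (unique so far: 3)
  Token 4: 'before' -> NEW (unique so far: 4)
  Token 5: 'field' -> NEW (unique so far: 5)
  Token 6: 'sleeps' -> NEW (unique so far: 6)
  Token 7: 'heard' -> NEW (unique so far: 7)
  Token 8: 'sad' -> NEW (unique so far: 8)
  Token 9: 'without' -> NEW (unique so far: 9)
  Token 10: 'happy' -> NEW (unique so far: 10)
Unique types: ('artist', 'before', 'drinks', 'field', 'happy', 'heard', 'sad', 'sleeps', 'soft', 'without')
Vocabulary size: 10

10


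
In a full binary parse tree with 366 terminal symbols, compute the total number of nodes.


Leaf nodes (terminals): 366
Internal nodes = n - 1 = 366 - 1 = 365
Total = leaves + internal = 366 + 365 = 731

731


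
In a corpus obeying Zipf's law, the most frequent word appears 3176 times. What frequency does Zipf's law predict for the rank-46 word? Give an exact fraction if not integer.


Zipf's law: freq(rank) = f1 / rank
f1 = 3176, rank = 46
freq = 3176 / 46
GCD(3176, 46) = 2
Simplified: 1588/23

1588/23


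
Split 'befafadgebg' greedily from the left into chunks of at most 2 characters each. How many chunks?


'befafadgebg' has 11 characters.
Chunking with max size 2:
  Chunk 1: 'be' (positions 0-1)
  Chunk 2: 'fa' (positions 2-3)
  Chunk 3: 'fa' (positions 4-5)
  Chunk 4: 'dg' (positions 6-7)
  Chunk 5: 'eb' (positions 8-9)
  Chunk 6: 'g' (positions 10-10)
Total chunks: ceil(11 / 2) = 6

6


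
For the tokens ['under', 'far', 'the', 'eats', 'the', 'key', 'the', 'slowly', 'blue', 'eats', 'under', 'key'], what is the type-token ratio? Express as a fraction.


Tokens: 12
Unique types: ('blue', 'eats', 'far', 'key', 'slowly', 'the', 'under') = 7
TTR = 7/12
Already in lowest terms.

7/12


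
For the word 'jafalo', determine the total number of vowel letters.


Scanning each character of 'jafalo':
  Position 1: 'j' -> consonant (running count: 0)
  Position 2: 'a' -> vowel (running count: 1)
  Position 3: 'f' -> consonant (running count: 1)
  Position 4: 'a' -> vowel (running count: 2)
  Position 5: 'l' -> consonant (running count: 2)
  Position 6: 'o' -> vowel (running count: 3)
Total vowels: 3

3


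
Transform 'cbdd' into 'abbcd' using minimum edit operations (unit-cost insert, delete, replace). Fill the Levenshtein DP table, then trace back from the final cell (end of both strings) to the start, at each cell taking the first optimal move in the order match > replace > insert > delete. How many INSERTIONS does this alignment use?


Edit distance = 3. Backtracking from cell (4, 5) with preference match > replace > insert > delete,
then listing the resulting alignment 'cbdd' -> 'abbcd' left to right:
  Step 1: insert 'a' [insertion #1]
  Step 2: replace c->b
  Step 3: keep 'b'
  Step 4: replace d->c
  Step 5: keep 'd'
Total insertions: 1

1


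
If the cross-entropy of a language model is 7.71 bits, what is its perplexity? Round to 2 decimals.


Perplexity formula: PP = 2^H
H = 7.71
PP = 2^7.71
Decompose: 2^7.71 = 2^7 * 2^0.71
2^7 = 128, 2^0.71 ~ 1.6358041
PP ~ 128 * 1.6358041 = 209.3829248
Rounded to 2 decimals: 209.38

209.38


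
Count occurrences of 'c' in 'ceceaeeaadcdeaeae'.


Scanning 'ceceaeeaadcdeaeae' for 'c':
  Position 0: 'c' -> MATCH (count: 1)
  Position 2: 'c' -> MATCH (count: 2)
  Position 10: 'c' -> MATCH (count: 3)
Total occurrences of 'c': 3

3


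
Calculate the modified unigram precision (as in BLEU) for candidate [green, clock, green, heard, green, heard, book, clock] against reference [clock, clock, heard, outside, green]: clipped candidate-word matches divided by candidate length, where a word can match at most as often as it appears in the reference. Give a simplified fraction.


Reference word counts: {'clock': 2, 'green': 1, 'heard': 1, 'outside': 1}
Checking each candidate word (with clipping):
  'green' -> in reference (ref count 1, used 1/1) -> match (matches: 1)
  'clock' -> in reference (ref count 2, used 1/2) -> match (matches: 2)
  'green' -> ref count 1 already used up (1/1) -> clipped, no match (matches: 2)
  'heard' -> in reference (ref count 1, used 1/1) -> match (matches: 3)
  'green' -> ref count 1 already used up (1/1) -> clipped, no match (matches: 3)
  'heard' -> ref count 1 already used up (1/1) -> clipped, no match (matches: 3)
  'book' -> not in reference -> no match (matches: 3)
  'clock' -> in reference (ref count 2, used 2/2) -> match (matches: 4)
Clipped matches: 4, Candidate length: 8
Precision = 4/8 = 1/2

1/2


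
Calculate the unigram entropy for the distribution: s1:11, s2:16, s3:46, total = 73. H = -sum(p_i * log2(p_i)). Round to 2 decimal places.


Computing entropy H = -sum(p_i * log2(p_i)):
  s1: p = 11/73 = 0.1507, -p*log2(p) = 0.4114
  s2: p = 16/73 = 0.2192, -p*log2(p) = 0.4800
  s3: p = 46/73 = 0.6301, -p*log2(p) = 0.4198
H = sum of terms = 1.3112
Rounded to 2 decimals: 1.31

1.31


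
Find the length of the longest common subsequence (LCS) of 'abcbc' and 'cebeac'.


DP table for LCS of 'abcbc' and 'cebeac':
       c  e  b  e  a  c
    0  0  0  0  0  0  0
  a 0  0  0  0  0  1  1
  b 0  0  0  1  1  1  1
  c 0  1  1  1  1  1  2
  b 0  1  1  2  2  2  2
  c 0  1  1  2  2  2  3
LCS: 'cbc'
LCS length = 3

3


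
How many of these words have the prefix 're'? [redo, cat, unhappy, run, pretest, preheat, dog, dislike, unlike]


Checking each word for prefix 're':
  'redo' -> YES, starts with 're' (count: 1)
  'cat' -> no (count: 1)
  'unhappy' -> no (count: 1)
  'run' -> no (count: 1)
  'pretest' -> no (count: 1)
  'preheat' -> no (count: 1)
  'dog' -> no (count: 1)
  'dislike' -> no (count: 1)
  'unlike' -> no (count: 1)
Total with prefix 're': 1

1


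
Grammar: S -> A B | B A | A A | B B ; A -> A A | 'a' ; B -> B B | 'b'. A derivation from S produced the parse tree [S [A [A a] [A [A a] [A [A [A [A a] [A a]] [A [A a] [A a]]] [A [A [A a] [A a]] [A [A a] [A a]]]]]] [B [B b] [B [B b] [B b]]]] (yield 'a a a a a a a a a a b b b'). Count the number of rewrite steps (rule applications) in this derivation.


Every bracketed nonterminal node [X ...] in the tree is produced by exactly one rule application.
Reading the tree off as a leftmost derivation:
  Step 1: S  =>  A B   (applied S -> A B)
  Step 2: A B  =>  A A B   (applied A -> A A)
  Step 3: A A B  =>  a A B   (applied A -> a)
  Step 4: a A B  =>  a A A B   (applied A -> A A)
  Step 5: a A A B  =>  a a A B   (applied A -> a)
  Step 6: a a A B  =>  a a A A B   (applied A -> A A)
  Step 7: a a A A B  =>  a a A A A B   (applied A -> A A)
  Step 8: a a A A A B  =>  a a A A A A B   (applied A -> A A)
  Step 9: a a A A A A B  =>  a a a A A A B   (applied A -> a)
  Step 10: a a a A A A B  =>  a a a a A A B   (applied A -> a)
  Step 11: a a a a A A B  =>  a a a a A A A B   (applied A -> A A)
  Step 12: a a a a A A A B  =>  a a a a a A A B   (applied A -> a)
  Step 13: a a a a a A A B  =>  a a a a a a A B   (applied A -> a)
  Step 14: a a a a a a A B  =>  a a a a a a A A B   (applied A -> A A)
  Step 15: a a a a a a A A B  =>  a a a a a a A A A B   (applied A -> A A)
  Step 16: a a a a a a A A A B  =>  a a a a a a a A A B   (applied A -> a)
  Step 17: a a a a a a a A A B  =>  a a a a a a a a A B   (applied A -> a)
  Step 18: a a a a a a a a A B  =>  a a a a a a a a A A B   (applied A -> A A)
  Step 19: a a a a a a a a A A B  =>  a a a a a a a a a A B   (applied A -> a)
  Step 20: a a a a a a a a a A B  =>  a a a a a a a a a a B   (applied A -> a)
  Step 21: a a a a a a a a a a B  =>  a a a a a a a a a a B B   (applied B -> B B)
  Step 22: a a a a a a a a a a B B  =>  a a a a a a a a a a b B   (applied B -> b)
  Step 23: a a a a a a a a a a b B  =>  a a a a a a a a a a b B B   (applied B -> B B)
  Step 24: a a a a a a a a a a b B B  =>  a a a a a a a a a a b b B   (applied B -> b)
  Step 25: a a a a a a a a a a b b B  =>  a a a a a a a a a a b b b   (applied B -> b)
Final yield: a a a a a a a a a a b b b
Total rewrite steps: 25

25


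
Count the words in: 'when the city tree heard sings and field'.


Counting words by splitting on spaces:
  Word 1: 'when'
  Word 2: 'the'
  Word 3: 'city'
  Word 4: 'tree'
  Word 5: 'heard'
  Word 6: 'sings'
  Word 7: 'and'
  Word 8: 'field'
Total words: 8

8


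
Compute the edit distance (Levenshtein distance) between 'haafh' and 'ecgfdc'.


Building DP table for s1='haafh' (len 5) and s2='ecgfdc' (len 6):
       e  c  g  f  d  c
    0  1  2  3  4  5  6
  h 1  1  2  3  4  5  6
  a 2  2  2  3  4  5  6
  a 3  3  3  3  4  5  6
  f 4  4  4  4  3  4  5
  h 5  5  5  5  4  4  5
Edit distance = dp[5][6] = 5

5


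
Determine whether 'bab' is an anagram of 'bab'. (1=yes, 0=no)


Sort characters of 'bab': 'abb'
Sort characters of 'bab': 'abb'
Sorted forms match -> they ARE anagrams
Result: 1

1


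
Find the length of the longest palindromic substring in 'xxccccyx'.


Scanning 'xxccccyx' for palindromic substrings.
Substring at positions 2-5: 'cccc'.
Check: reverse('cccc') = 'cccc' -> palindrome confirmed.
Neighbouring characters ('x' / 'y') break symmetry, so it cannot extend further.
No longer palindromic substring exists; longest length = 4

4


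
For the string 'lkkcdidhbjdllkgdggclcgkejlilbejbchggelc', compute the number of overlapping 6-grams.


String 'lkkcdidhbjdllkgdggclcgkejlilbejbchggelc' has length L = 39.
Number of overlapping n-grams = L - n + 1
Substituting: 39 - 6 + 1 = 34

34


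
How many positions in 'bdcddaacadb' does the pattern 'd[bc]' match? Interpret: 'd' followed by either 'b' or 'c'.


Pattern: d[bc] means 'd' followed by either 'b' or 'c'.
Scanning 'bdcddaacadb' position-by-position:
  Pos 0: window 'bd' -> no
  Pos 1: window 'dc' -> MATCH
  Pos 2: window 'cd' -> no
  Pos 3: window 'dd' -> no
  Pos 4: window 'da' -> no
  Pos 5: window 'aa' -> no
  Pos 6: window 'ac' -> no
  Pos 7: window 'ca' -> no
  Pos 8: window 'ad' -> no
  Pos 9: window 'db' -> MATCH
  Pos 10: window 'b' -> no
Total matches: 2

2


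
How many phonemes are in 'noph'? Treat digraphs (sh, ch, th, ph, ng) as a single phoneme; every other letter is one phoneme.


Parsing 'noph' greedily, digraphs first:
  'n' -> consonant phoneme (phonemes so far: 1)
  'o' -> vowel phoneme (phonemes so far: 2)
  'ph' -> digraph (1 consonant phoneme) (phonemes so far: 3)
Total phonemes: 3

3


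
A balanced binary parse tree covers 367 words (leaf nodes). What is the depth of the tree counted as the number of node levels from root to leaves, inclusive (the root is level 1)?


In a balanced binary tree with n leaves the deepest leaf is ceil(log2(n)) edges below the root,
so counting node levels inclusive of root and leaves gives ceil(log2(n)) + 1 levels.
log2(367) = 8.5196
ceil(8.5196) = 9
levels = 9 + 1 = 10

10


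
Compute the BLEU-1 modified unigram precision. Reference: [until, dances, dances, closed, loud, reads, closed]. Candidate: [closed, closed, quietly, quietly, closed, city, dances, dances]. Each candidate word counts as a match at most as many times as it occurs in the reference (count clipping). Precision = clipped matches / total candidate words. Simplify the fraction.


Reference word counts: {'closed': 2, 'dances': 2, 'loud': 1, 'reads': 1, 'until': 1}
Checking each candidate word (with clipping):
  'closed' -> in reference (ref count 2, used 1/2) -> match (matches: 1)
  'closed' -> in reference (ref count 2, used 2/2) -> match (matches: 2)
  'quietly' -> not in reference -> no match (matches: 2)
  'quietly' -> not in reference -> no match (matches: 2)
  'closed' -> ref count 2 already used up (2/2) -> clipped, no match (matches: 2)
  'city' -> not in reference -> no match (matches: 2)
  'dances' -> in reference (ref count 2, used 1/2) -> match (matches: 3)
  'dances' -> in reference (ref count 2, used 2/2) -> match (matches: 4)
Clipped matches: 4, Candidate length: 8
Precision = 4/8 = 1/2

1/2


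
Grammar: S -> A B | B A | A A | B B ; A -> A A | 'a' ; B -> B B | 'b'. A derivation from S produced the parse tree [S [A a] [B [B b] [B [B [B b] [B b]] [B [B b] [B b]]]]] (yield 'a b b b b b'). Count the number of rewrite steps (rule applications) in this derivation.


Every bracketed nonterminal node [X ...] in the tree is produced by exactly one rule application.
Reading the tree off as a leftmost derivation:
  Step 1: S  =>  A B   (applied S -> A B)
  Step 2: A B  =>  a B   (applied A -> a)
  Step 3: a B  =>  a B B   (applied B -> B B)
  Step 4: a B B  =>  a b B   (applied B -> b)
  Step 5: a b B  =>  a b B B   (applied B -> B B)
  Step 6: a b B B  =>  a b B B B   (applied B -> B B)
  Step 7: a b B B B  =>  a b b B B   (applied B -> b)
  Step 8: a b b B B  =>  a b b b B   (applied B -> b)
  Step 9: a b b b B  =>  a b b b B B   (applied B -> B B)
  Step 10: a b b b B B  =>  a b b b b B   (applied B -> b)
  Step 11: a b b b b B  =>  a b b b b b   (applied B -> b)
Final yield: a b b b b b
Total rewrite steps: 11

11


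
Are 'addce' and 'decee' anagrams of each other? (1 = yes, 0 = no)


Sort characters of 'addce': 'acdde'
Sort characters of 'decee': 'cdeee'
Sorted forms differ -> they are NOT anagrams
Result: 0

0


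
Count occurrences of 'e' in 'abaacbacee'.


Scanning 'abaacbacee' for 'e':
  Position 8: 'e' -> MATCH (count: 1)
  Position 9: 'e' -> MATCH (count: 2)
Total occurrences of 'e': 2

2


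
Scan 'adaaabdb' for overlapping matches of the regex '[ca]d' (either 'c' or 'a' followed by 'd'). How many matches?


Pattern: [ca]d means either 'c' or 'a' followed by 'd'.
Scanning 'adaaabdb' position-by-position:
  Pos 0: window 'ad' -> MATCH
  Pos 1: window 'da' -> no
  Pos 2: window 'aa' -> no
  Pos 3: window 'aa' -> no
  Pos 4: window 'ab' -> no
  Pos 5: window 'bd' -> no
  Pos 6: window 'db' -> no
  Pos 7: window 'b' -> no
Total matches: 1

1


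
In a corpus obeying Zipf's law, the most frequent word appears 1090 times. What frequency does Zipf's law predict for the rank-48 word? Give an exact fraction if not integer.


Zipf's law: freq(rank) = f1 / rank
f1 = 1090, rank = 48
freq = 1090 / 48
GCD(1090, 48) = 2
Simplified: 545/24

545/24


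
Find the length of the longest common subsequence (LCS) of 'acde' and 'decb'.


DP table for LCS of 'acde' and 'decb':
       d  e  c  b
    0  0  0  0  0
  a 0  0  0  0  0
  c 0  0  0  1  1
  d 0  1  1  1  1
  e 0  1  2  2  2
LCS: 'de'
LCS length = 2

2


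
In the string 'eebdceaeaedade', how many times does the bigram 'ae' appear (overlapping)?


Scanning 'eebdceaeaedade' for bigram 'ae':
  Position 0: 'ee' -> no
  Position 1: 'eb' -> no
  Position 2: 'bd' -> no
  Position 3: 'dc' -> no
  Position 4: 'ce' -> no
  Position 5: 'ea' -> no
  Position 6: 'ae' -> MATCH
  Position 7: 'ea' -> no
  Position 8: 'ae' -> MATCH
  Position 9: 'ed' -> no
  Position 10: 'da' -> no
  Position 11: 'ad' -> no
  Position 12: 'de' -> no
Total matches: 2

2


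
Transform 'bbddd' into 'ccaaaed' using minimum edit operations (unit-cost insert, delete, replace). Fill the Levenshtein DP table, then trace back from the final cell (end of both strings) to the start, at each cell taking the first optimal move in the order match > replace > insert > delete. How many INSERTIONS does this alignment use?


Edit distance = 6. Backtracking from cell (5, 7) with preference match > replace > insert > delete,
then listing the resulting alignment 'bbddd' -> 'ccaaaed' left to right:
  Step 1: insert 'c' [insertion #1]
  Step 2: insert 'c' [insertion #2]
  Step 3: replace b->a
  Step 4: replace b->a
  Step 5: replace d->a
  Step 6: replace d->e
  Step 7: keep 'd'
Total insertions: 2

2


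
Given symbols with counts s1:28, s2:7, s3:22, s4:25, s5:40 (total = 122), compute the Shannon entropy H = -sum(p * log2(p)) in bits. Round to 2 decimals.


Computing entropy H = -sum(p_i * log2(p_i)):
  s1: p = 28/122 = 0.2295, -p*log2(p) = 0.4873
  s2: p = 7/122 = 0.0574, -p*log2(p) = 0.2366
  s3: p = 22/122 = 0.1803, -p*log2(p) = 0.4456
  s4: p = 25/122 = 0.2049, -p*log2(p) = 0.4686
  s5: p = 40/122 = 0.3279, -p*log2(p) = 0.5275
H = sum of terms = 2.1656
Rounded to 2 decimals: 2.17

2.17
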